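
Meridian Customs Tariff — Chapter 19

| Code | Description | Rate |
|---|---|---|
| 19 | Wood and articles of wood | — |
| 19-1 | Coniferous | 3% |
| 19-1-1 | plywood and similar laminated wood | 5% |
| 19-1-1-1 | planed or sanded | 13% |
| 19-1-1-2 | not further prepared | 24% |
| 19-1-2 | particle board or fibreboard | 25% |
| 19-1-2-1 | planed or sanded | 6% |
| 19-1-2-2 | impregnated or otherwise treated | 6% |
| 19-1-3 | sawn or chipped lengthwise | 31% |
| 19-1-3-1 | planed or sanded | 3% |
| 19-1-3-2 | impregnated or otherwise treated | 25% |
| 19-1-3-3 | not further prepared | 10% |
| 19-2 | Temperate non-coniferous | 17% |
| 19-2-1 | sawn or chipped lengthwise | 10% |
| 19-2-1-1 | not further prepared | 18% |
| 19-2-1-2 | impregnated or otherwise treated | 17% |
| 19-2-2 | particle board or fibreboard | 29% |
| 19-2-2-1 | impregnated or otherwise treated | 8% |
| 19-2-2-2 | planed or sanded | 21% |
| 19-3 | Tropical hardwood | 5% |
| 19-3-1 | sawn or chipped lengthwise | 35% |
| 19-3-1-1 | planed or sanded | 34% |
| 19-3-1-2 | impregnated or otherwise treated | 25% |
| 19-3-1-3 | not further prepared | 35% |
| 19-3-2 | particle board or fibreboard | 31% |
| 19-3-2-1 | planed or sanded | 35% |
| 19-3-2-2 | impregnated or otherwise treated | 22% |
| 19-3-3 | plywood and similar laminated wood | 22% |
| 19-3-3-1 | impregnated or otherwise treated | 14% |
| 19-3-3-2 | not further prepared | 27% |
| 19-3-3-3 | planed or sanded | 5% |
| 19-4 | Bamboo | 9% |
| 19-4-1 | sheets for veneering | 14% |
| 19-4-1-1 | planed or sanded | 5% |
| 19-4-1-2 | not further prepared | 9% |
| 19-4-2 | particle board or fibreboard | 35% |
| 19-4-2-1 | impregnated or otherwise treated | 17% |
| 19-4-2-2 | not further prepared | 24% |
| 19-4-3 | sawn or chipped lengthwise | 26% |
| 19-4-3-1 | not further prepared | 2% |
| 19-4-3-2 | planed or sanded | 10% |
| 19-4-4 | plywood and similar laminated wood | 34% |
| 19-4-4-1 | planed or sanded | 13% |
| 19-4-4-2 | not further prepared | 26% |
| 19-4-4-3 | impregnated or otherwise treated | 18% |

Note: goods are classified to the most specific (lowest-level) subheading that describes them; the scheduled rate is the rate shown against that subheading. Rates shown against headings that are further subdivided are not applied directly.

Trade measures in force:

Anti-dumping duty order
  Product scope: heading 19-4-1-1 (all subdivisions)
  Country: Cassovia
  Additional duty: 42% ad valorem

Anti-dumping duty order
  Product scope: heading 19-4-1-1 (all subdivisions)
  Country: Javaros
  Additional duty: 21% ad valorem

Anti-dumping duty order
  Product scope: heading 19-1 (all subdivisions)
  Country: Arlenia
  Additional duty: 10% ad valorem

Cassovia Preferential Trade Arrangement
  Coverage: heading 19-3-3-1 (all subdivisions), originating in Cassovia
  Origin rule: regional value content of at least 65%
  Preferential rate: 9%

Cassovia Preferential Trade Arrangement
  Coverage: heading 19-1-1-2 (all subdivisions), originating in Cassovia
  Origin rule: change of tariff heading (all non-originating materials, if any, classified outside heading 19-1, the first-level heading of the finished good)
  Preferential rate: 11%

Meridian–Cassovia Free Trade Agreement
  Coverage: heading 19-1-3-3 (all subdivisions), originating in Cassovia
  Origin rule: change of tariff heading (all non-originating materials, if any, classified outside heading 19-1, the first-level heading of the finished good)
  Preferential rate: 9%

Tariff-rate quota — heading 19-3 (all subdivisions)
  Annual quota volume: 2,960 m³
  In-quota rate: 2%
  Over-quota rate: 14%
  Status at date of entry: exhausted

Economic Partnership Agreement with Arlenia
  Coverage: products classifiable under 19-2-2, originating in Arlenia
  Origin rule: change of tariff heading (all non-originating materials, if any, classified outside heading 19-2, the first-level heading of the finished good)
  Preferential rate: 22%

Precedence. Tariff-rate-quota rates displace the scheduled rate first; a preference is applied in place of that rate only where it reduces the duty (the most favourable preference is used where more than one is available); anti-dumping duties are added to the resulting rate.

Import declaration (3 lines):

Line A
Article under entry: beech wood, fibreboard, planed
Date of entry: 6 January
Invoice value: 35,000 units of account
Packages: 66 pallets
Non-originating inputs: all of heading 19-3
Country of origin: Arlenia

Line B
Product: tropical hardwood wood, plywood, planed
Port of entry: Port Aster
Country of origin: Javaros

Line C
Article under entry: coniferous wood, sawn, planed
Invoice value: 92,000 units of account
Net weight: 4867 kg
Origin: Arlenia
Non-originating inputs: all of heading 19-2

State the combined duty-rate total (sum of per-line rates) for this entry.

48%

Line A: beech → 19-2; fibreboard → 19-2-2; planed → 19-2-2-2. Scheduled 21%. Arlenia agreement on 19-2-2: CTH met → 22% available; preference 22% not lower than 21% → no reduction. → 21%.
Line B: tropical hardwood → 19-3; plywood → 19-3-3; planed → 19-3-3-3. Scheduled 5%. quota on 19-3 exhausted → over-quota 14%. → 14%.
Line C: coniferous → 19-1; sawn → 19-1-3; planed → 19-1-3-1. Scheduled 3%. Arlenia agreement on 19-2-2: 19-1-3-1 not covered; anti-dumping (Arlenia, 19-1): +10%; total 3% + 10% = 13%. → 13%.
Sum: 21% + 14% + 13% = 48%.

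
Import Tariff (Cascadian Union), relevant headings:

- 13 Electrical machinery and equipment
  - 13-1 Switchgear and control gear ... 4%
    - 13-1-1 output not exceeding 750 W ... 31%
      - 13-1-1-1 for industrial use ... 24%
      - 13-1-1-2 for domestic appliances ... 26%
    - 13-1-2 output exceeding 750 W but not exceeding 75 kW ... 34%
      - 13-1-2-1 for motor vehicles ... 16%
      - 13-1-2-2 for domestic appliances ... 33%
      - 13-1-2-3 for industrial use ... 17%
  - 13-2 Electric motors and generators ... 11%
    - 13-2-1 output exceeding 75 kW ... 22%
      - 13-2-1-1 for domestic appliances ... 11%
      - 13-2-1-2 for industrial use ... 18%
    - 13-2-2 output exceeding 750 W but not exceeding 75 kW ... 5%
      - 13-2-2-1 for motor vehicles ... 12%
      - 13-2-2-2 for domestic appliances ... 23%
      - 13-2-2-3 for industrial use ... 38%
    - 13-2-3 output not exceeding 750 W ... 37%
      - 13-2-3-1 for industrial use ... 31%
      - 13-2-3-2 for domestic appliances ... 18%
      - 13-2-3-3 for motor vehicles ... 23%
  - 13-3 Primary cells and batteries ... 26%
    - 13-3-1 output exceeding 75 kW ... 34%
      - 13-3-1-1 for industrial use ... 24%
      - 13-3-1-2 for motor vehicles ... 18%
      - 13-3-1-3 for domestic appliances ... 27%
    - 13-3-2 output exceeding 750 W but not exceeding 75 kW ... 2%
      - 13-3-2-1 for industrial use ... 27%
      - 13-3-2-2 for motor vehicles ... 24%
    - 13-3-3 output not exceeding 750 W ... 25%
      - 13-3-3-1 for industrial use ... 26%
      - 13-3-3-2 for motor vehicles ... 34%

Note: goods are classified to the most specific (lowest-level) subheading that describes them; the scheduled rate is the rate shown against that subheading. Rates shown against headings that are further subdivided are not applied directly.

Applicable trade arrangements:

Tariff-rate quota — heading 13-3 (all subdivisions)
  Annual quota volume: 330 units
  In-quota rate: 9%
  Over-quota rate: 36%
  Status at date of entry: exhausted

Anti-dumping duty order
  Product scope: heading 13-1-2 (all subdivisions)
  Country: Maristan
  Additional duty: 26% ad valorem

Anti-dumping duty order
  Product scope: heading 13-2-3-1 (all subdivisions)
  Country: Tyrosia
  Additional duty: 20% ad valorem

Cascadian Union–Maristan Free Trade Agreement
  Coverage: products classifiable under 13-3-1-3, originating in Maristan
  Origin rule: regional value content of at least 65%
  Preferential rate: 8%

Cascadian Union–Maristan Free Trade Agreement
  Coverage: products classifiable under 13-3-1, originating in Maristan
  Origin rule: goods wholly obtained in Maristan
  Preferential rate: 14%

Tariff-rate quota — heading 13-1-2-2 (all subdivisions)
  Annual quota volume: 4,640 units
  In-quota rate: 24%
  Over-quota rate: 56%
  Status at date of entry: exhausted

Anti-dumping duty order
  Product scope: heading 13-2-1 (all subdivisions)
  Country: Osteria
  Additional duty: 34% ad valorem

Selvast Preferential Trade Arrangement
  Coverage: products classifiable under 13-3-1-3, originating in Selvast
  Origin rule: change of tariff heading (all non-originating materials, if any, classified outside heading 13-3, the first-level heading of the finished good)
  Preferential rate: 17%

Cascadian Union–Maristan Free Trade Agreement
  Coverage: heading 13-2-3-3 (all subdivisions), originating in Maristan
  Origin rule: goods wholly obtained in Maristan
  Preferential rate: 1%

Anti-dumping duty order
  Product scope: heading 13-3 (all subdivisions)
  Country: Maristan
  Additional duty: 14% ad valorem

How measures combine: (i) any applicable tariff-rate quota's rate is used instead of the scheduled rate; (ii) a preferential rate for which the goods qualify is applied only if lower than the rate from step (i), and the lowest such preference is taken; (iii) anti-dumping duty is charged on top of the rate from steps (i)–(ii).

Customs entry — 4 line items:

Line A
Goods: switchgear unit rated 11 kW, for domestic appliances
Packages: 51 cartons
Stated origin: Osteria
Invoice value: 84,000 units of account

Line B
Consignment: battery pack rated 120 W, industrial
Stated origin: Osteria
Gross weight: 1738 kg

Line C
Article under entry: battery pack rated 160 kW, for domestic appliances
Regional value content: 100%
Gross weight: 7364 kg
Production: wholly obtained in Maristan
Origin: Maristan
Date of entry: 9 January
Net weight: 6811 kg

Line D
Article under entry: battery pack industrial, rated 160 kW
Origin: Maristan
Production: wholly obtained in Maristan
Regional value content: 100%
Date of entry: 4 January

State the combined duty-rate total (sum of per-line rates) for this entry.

142%

Line A: switchgear unit → 13-1; rated 11 kW → 13-1-2; for domestic appliances → 13-1-2-2. Scheduled 33%. quota on 13-1-2-2 exhausted → over-quota 56%. → 56%.
Line B: battery pack → 13-3; rated 120 W → 13-3-3; industrial → 13-3-3-1. Scheduled 26%. quota on 13-3 exhausted → over-quota 36%. → 36%.
Line C: battery pack → 13-3; rated 160 kW → 13-3-1; for domestic appliances → 13-3-1-3. Scheduled 27%. quota on 13-3 exhausted → over-quota 36%; Maristan agreement on 13-3-1-3: RVC ≥ 65% → 8% available; Maristan agreement on 13-3-1: wholly obtained → 14% available; Maristan agreement on 13-2-3-3: 13-3-1-3 not covered; preferential 8%; anti-dumping (Maristan, 13-3): +14%; total 8% + 14% = 22%. → 22%.
Line D: battery pack → 13-3; rated 160 kW → 13-3-1; industrial → 13-3-1-1. Scheduled 24%. quota on 13-3 exhausted → over-quota 36%; Maristan agreement on 13-3-1-3: 13-3-1-1 not covered; Maristan agreement on 13-3-1: wholly obtained → 14% available; Maristan agreement on 13-2-3-3: 13-3-1-1 not covered; preferential 14%; anti-dumping (Maristan, 13-3): +14%; total 14% + 14% = 28%. → 28%.
Sum: 56% + 36% + 22% + 28% = 142%.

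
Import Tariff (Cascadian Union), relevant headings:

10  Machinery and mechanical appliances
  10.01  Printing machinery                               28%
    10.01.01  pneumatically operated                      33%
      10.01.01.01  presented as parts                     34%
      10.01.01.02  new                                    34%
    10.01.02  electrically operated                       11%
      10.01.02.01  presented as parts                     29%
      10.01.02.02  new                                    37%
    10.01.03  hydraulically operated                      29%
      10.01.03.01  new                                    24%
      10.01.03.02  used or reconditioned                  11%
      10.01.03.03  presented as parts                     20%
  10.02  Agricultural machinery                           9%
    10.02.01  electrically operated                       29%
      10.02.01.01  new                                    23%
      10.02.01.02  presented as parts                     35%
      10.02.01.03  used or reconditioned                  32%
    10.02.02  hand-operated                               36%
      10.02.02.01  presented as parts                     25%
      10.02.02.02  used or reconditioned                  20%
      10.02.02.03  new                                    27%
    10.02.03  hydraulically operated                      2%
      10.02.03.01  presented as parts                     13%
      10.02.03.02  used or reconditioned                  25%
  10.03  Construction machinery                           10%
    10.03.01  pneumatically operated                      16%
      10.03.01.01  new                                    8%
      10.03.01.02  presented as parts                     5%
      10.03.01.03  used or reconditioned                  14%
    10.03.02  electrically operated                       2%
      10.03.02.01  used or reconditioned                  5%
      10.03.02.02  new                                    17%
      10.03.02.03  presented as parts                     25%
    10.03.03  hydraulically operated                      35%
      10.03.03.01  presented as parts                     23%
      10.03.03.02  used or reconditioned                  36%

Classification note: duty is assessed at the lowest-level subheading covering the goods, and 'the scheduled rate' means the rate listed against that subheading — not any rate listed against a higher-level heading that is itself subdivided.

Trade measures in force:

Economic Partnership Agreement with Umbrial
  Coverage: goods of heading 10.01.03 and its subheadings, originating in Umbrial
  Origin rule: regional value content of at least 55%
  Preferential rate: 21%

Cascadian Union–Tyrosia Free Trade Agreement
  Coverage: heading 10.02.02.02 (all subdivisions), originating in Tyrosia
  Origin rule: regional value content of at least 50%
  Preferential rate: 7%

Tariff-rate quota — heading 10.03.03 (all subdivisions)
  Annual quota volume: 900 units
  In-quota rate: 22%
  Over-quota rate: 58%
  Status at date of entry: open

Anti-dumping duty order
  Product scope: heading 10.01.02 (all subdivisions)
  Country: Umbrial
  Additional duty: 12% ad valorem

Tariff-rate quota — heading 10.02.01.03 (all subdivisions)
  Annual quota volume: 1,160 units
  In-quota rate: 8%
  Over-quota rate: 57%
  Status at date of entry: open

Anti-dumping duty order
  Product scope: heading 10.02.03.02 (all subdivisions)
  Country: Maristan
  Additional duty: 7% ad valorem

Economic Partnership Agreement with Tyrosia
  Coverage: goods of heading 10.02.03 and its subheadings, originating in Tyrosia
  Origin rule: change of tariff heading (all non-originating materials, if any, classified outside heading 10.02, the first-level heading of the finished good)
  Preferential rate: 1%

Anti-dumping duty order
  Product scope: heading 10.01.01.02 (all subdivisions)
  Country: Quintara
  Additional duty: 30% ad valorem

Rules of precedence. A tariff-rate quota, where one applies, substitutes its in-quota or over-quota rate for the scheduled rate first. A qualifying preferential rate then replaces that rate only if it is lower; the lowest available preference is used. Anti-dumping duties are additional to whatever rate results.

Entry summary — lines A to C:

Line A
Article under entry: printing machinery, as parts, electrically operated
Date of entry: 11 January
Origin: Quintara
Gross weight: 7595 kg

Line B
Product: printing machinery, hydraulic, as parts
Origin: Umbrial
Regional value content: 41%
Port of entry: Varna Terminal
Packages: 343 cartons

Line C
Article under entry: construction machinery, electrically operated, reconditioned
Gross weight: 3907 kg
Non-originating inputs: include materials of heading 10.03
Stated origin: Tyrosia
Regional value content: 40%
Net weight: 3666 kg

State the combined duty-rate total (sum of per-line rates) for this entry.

Line A: printing → 10.01; electrically operated → 10.01.02; as parts → 10.01.02.01. Scheduled 29%. No special measure applies. → 29%.
Line B: printing → 10.01; hydraulic → 10.01.03; as parts → 10.01.03.03. Scheduled 20%. Umbrial agreement on 10.01.03: RVC < 55%. → 20%.
Line C: construction → 10.03; electrically operated → 10.03.02; reconditioned → 10.03.02.01. Scheduled 5%. Tyrosia agreement on 10.02.02.02: 10.03.02.01 not covered; Tyrosia agreement on 10.02.03: 10.03.02.01 not covered. → 5%.
Sum: 29% + 20% + 5% = 54%.

54%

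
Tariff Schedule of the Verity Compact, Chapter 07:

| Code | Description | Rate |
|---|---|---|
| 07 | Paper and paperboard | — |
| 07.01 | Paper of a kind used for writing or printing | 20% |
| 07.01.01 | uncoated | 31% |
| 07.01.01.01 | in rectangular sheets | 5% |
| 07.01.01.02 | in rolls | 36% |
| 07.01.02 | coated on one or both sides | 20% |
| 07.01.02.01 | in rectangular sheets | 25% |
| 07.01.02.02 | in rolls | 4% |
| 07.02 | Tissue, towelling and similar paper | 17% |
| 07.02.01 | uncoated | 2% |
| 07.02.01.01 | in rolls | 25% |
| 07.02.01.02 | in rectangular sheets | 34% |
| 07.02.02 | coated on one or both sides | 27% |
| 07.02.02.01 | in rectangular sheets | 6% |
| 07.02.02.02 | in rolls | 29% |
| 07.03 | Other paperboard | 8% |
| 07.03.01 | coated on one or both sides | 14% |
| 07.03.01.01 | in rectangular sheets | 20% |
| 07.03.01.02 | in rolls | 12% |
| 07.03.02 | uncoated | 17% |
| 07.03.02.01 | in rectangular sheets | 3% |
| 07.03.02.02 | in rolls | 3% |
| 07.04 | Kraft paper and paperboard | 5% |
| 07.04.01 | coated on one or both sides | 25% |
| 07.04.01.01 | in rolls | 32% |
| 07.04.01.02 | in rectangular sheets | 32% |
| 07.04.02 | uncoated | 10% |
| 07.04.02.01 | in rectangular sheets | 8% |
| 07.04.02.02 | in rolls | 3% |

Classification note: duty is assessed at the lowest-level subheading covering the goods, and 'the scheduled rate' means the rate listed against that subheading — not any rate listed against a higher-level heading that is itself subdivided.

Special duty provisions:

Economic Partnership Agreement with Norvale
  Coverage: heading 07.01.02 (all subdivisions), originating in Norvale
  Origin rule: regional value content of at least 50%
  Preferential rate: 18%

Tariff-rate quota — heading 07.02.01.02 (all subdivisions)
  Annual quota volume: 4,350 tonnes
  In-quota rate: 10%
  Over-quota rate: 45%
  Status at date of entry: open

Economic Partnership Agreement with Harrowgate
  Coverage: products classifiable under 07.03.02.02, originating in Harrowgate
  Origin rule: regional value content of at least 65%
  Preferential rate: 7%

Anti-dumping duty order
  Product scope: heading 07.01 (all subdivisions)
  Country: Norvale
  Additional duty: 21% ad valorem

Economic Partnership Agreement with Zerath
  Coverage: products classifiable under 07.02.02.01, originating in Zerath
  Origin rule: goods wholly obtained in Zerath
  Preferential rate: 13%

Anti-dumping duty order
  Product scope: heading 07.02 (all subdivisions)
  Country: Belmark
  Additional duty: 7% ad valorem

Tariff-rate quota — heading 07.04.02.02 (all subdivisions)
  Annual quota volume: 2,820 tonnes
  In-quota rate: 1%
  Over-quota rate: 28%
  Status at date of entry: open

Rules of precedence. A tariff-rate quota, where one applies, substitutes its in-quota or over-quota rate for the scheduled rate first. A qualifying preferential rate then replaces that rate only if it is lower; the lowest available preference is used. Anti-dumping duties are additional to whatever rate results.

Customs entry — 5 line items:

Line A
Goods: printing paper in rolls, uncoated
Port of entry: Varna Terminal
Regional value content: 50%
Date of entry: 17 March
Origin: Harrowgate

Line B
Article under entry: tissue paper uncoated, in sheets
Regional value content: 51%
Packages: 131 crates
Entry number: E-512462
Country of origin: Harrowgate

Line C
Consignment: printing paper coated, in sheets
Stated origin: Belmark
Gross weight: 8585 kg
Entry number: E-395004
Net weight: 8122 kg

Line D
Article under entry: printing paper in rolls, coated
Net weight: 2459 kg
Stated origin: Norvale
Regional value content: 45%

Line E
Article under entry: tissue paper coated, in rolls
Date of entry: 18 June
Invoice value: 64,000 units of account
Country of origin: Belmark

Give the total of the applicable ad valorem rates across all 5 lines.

132%

Line A: printing paper → 07.01; uncoated → 07.01.01; in rolls → 07.01.01.02. Scheduled 36%. Harrowgate agreement on 07.03.02.02: 07.01.01.02 not covered. → 36%.
Line B: tissue paper → 07.02; uncoated → 07.02.01; in sheets → 07.02.01.02. Scheduled 34%. quota on 07.02.01.02 open → in-quota 10%; Harrowgate agreement on 07.03.02.02: 07.02.01.02 not covered. → 10%.
Line C: printing paper → 07.01; coated → 07.01.02; in sheets → 07.01.02.01. Scheduled 25%. No special measure applies. → 25%.
Line D: printing paper → 07.01; coated → 07.01.02; in rolls → 07.01.02.02. Scheduled 4%. Norvale agreement on 07.01.02: RVC < 50%; anti-dumping (Norvale, 07.01): +21%; total 4% + 21% = 25%. → 25%.
Line E: tissue paper → 07.02; coated → 07.02.02; in rolls → 07.02.02.02. Scheduled 29%. anti-dumping (Belmark, 07.02): +7%; total 29% + 7% = 36%. → 36%.
Sum: 36% + 10% + 25% + 25% + 36% = 132%.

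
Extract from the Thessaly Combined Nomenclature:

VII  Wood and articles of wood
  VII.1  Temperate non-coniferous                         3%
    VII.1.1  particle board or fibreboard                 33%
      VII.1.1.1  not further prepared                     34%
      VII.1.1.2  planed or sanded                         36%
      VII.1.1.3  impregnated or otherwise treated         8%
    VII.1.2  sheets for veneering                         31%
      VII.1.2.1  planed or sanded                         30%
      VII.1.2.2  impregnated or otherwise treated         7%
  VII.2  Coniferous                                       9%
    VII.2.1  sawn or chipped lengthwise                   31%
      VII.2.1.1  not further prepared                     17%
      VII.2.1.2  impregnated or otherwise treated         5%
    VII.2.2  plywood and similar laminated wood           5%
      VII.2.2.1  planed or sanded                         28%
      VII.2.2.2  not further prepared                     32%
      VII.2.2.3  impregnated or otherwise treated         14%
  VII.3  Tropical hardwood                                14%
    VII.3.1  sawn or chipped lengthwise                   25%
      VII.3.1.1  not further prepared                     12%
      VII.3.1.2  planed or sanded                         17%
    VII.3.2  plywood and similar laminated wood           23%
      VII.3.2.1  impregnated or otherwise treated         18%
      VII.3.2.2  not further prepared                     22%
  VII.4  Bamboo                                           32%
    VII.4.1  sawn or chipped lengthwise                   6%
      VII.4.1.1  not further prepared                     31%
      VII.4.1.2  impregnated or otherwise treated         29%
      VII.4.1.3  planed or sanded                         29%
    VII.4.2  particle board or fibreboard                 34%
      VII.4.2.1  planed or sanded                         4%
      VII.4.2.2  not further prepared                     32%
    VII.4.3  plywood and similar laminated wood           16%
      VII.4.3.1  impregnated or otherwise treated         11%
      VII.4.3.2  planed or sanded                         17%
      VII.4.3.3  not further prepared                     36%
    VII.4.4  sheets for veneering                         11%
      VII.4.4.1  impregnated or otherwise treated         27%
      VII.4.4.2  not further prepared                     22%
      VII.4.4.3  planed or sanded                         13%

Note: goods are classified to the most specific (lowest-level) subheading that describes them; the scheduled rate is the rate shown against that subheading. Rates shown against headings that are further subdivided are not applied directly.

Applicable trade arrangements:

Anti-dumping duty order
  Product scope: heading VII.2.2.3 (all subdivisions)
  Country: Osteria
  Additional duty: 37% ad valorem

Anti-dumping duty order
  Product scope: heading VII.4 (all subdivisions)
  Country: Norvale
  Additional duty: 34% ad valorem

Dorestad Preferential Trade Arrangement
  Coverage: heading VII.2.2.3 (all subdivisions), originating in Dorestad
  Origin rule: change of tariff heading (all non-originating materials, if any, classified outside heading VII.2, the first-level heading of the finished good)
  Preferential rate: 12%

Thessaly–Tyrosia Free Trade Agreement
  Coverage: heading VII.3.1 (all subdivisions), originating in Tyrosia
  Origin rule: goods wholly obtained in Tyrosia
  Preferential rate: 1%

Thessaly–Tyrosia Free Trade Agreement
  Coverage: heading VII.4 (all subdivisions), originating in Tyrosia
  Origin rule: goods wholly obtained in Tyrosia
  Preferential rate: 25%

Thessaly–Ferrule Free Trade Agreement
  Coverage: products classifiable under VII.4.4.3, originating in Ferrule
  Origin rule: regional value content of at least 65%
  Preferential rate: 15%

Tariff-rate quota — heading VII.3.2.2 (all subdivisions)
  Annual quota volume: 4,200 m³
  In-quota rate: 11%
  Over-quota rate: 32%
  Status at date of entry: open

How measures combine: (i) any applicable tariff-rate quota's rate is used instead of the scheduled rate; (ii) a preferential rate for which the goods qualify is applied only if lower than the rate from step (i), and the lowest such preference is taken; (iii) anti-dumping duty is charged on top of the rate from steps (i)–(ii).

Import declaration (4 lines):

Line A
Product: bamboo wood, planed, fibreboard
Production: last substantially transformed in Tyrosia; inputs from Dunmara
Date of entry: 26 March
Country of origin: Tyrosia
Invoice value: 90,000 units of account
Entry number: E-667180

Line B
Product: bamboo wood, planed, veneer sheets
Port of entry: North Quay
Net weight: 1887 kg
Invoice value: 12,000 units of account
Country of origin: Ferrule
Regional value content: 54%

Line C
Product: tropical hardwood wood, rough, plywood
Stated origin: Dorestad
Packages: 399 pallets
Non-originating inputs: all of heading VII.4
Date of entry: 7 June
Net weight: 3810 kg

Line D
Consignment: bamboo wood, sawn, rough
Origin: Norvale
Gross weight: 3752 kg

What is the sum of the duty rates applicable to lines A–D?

Line A: bamboo → VII.4; fibreboard → VII.4.2; planed → VII.4.2.1. Scheduled 4%. Tyrosia agreement on VII.3.1: VII.4.2.1 not covered; Tyrosia agreement on VII.4: not wholly obtained. → 4%.
Line B: bamboo → VII.4; veneer sheets → VII.4.4; planed → VII.4.4.3. Scheduled 13%. Ferrule agreement on VII.4.4.3: RVC < 65%. → 13%.
Line C: tropical hardwood → VII.3; plywood → VII.3.2; rough → VII.3.2.2. Scheduled 22%. quota on VII.3.2.2 open → in-quota 11%; Dorestad agreement on VII.2.2.3: VII.3.2.2 not covered. → 11%.
Line D: bamboo → VII.4; sawn → VII.4.1; rough → VII.4.1.1. Scheduled 31%. anti-dumping (Norvale, VII.4): +34%; total 31% + 34% = 65%. → 65%.
Sum: 4% + 13% + 11% + 65% = 93%.

93%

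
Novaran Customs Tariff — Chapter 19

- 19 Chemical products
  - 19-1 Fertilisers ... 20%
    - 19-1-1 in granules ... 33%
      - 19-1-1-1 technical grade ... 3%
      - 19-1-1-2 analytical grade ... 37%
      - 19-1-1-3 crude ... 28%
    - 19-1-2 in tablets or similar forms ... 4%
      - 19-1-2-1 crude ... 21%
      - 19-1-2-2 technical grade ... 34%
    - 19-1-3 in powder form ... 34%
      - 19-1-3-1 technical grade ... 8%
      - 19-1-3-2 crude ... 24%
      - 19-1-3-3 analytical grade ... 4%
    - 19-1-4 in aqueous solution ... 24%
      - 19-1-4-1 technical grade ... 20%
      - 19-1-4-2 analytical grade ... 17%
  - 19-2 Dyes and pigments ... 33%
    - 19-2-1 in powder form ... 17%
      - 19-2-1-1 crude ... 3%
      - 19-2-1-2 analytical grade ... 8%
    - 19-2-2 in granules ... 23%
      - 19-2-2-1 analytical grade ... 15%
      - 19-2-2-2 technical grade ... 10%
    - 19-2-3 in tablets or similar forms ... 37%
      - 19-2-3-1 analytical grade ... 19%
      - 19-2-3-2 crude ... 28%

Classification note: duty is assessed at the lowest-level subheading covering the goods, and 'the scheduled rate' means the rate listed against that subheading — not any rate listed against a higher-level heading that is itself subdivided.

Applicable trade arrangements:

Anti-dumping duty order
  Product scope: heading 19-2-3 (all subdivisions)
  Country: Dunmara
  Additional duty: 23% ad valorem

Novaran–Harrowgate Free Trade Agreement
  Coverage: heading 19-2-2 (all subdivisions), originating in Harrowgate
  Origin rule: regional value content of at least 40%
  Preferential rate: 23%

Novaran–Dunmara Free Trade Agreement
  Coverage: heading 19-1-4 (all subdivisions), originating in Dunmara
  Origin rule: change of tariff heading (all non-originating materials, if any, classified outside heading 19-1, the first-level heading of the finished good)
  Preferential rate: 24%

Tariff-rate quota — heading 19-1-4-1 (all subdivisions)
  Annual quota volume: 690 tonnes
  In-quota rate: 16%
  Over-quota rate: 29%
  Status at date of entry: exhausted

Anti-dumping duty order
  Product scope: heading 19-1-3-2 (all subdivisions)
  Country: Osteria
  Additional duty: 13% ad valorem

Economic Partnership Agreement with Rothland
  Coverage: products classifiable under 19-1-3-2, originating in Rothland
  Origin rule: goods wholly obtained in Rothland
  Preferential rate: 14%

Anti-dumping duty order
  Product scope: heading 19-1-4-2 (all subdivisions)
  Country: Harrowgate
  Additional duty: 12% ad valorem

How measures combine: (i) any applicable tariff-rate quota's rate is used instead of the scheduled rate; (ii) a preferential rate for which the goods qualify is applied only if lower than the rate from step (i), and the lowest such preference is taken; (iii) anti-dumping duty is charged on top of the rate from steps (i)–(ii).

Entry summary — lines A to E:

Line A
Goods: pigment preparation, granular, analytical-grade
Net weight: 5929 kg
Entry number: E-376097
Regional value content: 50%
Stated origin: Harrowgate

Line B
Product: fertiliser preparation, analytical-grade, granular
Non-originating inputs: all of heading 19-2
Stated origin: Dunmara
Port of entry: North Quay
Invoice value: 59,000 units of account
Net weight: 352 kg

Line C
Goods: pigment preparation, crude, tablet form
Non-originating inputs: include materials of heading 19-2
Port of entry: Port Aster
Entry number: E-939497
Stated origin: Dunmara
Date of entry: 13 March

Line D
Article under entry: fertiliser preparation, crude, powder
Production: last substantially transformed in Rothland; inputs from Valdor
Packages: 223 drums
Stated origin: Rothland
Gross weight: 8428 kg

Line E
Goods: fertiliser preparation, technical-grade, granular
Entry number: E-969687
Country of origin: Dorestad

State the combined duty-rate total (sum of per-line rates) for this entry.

Line A: pigment → 19-2; granular → 19-2-2; analytical-grade → 19-2-2-1. Scheduled 15%. Harrowgate agreement on 19-2-2: RVC ≥ 40% → 23% available; preference 23% not lower than 15% → no reduction. → 15%.
Line B: fertiliser → 19-1; granular → 19-1-1; analytical-grade → 19-1-1-2. Scheduled 37%. Dunmara agreement on 19-1-4: 19-1-1-2 not covered. → 37%.
Line C: pigment → 19-2; tablet form → 19-2-3; crude → 19-2-3-2. Scheduled 28%. Dunmara agreement on 19-1-4: 19-2-3-2 not covered; anti-dumping (Dunmara, 19-2-3): +23%; total 28% + 23% = 51%. → 51%.
Line D: fertiliser → 19-1; powder → 19-1-3; crude → 19-1-3-2. Scheduled 24%. Rothland agreement on 19-1-3-2: not wholly obtained. → 24%.
Line E: fertiliser → 19-1; granular → 19-1-1; technical-grade → 19-1-1-1. Scheduled 3%. No special measure applies. → 3%.
Sum: 15% + 37% + 51% + 24% + 3% = 130%.

130%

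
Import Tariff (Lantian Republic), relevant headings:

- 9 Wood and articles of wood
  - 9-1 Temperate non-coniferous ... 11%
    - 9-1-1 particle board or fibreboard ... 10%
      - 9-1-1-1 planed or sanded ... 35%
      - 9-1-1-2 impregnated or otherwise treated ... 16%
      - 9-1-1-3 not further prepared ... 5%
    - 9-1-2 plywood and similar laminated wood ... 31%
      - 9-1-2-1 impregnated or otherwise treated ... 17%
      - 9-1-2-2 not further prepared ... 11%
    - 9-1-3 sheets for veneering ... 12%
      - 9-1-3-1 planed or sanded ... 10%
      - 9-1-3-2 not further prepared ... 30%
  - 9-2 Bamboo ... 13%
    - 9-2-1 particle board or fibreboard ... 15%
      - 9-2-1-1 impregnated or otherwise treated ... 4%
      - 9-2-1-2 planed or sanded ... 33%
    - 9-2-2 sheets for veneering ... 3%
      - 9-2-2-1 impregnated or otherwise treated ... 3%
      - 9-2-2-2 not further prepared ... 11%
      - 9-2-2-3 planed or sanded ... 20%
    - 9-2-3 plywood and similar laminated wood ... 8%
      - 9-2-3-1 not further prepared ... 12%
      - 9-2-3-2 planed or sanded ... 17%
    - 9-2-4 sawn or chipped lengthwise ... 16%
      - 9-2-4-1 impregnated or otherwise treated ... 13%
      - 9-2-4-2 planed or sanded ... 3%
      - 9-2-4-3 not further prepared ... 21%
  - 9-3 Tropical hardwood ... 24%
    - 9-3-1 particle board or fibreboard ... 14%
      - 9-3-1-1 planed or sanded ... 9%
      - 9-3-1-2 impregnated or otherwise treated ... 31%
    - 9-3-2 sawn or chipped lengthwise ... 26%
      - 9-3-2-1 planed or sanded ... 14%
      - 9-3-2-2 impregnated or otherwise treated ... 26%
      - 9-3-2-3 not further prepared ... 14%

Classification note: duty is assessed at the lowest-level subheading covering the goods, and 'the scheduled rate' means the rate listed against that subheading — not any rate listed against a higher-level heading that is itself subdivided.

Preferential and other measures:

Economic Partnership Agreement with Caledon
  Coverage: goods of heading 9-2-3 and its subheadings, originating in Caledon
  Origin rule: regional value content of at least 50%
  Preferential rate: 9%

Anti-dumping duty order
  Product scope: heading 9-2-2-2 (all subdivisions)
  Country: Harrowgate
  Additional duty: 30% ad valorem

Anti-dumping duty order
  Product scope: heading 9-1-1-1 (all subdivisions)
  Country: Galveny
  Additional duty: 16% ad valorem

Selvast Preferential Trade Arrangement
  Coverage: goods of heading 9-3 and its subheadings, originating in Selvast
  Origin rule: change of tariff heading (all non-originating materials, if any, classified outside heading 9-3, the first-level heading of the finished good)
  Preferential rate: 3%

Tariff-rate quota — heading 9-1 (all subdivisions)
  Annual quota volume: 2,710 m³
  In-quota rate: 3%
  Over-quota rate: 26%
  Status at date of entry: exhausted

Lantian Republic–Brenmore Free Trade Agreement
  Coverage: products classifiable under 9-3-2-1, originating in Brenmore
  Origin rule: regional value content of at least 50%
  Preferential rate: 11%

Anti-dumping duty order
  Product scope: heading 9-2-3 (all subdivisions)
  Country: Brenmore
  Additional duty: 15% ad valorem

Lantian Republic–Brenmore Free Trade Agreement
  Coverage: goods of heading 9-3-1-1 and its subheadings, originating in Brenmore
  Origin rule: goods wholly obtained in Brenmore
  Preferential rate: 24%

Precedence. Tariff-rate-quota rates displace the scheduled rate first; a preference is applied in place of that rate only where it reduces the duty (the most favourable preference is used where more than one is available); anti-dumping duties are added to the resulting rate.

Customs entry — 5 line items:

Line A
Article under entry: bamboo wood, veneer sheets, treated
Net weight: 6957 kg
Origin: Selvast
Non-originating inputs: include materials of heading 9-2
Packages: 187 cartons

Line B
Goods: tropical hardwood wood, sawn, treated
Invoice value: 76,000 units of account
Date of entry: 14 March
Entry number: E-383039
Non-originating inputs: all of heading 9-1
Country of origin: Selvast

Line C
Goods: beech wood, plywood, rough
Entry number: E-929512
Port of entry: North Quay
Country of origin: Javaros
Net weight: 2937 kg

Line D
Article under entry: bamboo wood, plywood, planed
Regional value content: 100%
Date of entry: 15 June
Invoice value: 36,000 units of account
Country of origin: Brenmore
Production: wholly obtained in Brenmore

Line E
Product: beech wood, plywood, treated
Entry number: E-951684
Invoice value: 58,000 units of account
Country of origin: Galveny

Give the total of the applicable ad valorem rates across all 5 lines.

90%

Line A: bamboo → 9-2; veneer sheets → 9-2-2; treated → 9-2-2-1. Scheduled 3%. Selvast agreement on 9-3: 9-2-2-1 not covered. → 3%.
Line B: tropical hardwood → 9-3; sawn → 9-3-2; treated → 9-3-2-2. Scheduled 26%. Selvast agreement on 9-3: CTH met → 3% available; preferential 3%. → 3%.
Line C: beech → 9-1; plywood → 9-1-2; rough → 9-1-2-2. Scheduled 11%. quota on 9-1 exhausted → over-quota 26%. → 26%.
Line D: bamboo → 9-2; plywood → 9-2-3; planed → 9-2-3-2. Scheduled 17%. Brenmore agreement on 9-3-2-1: 9-2-3-2 not covered; Brenmore agreement on 9-3-1-1: 9-2-3-2 not covered; anti-dumping (Brenmore, 9-2-3): +15%; total 17% + 15% = 32%. → 32%.
Line E: beech → 9-1; plywood → 9-1-2; treated → 9-1-2-1. Scheduled 17%. quota on 9-1 exhausted → over-quota 26%. → 26%.
Sum: 3% + 3% + 26% + 32% + 26% = 90%.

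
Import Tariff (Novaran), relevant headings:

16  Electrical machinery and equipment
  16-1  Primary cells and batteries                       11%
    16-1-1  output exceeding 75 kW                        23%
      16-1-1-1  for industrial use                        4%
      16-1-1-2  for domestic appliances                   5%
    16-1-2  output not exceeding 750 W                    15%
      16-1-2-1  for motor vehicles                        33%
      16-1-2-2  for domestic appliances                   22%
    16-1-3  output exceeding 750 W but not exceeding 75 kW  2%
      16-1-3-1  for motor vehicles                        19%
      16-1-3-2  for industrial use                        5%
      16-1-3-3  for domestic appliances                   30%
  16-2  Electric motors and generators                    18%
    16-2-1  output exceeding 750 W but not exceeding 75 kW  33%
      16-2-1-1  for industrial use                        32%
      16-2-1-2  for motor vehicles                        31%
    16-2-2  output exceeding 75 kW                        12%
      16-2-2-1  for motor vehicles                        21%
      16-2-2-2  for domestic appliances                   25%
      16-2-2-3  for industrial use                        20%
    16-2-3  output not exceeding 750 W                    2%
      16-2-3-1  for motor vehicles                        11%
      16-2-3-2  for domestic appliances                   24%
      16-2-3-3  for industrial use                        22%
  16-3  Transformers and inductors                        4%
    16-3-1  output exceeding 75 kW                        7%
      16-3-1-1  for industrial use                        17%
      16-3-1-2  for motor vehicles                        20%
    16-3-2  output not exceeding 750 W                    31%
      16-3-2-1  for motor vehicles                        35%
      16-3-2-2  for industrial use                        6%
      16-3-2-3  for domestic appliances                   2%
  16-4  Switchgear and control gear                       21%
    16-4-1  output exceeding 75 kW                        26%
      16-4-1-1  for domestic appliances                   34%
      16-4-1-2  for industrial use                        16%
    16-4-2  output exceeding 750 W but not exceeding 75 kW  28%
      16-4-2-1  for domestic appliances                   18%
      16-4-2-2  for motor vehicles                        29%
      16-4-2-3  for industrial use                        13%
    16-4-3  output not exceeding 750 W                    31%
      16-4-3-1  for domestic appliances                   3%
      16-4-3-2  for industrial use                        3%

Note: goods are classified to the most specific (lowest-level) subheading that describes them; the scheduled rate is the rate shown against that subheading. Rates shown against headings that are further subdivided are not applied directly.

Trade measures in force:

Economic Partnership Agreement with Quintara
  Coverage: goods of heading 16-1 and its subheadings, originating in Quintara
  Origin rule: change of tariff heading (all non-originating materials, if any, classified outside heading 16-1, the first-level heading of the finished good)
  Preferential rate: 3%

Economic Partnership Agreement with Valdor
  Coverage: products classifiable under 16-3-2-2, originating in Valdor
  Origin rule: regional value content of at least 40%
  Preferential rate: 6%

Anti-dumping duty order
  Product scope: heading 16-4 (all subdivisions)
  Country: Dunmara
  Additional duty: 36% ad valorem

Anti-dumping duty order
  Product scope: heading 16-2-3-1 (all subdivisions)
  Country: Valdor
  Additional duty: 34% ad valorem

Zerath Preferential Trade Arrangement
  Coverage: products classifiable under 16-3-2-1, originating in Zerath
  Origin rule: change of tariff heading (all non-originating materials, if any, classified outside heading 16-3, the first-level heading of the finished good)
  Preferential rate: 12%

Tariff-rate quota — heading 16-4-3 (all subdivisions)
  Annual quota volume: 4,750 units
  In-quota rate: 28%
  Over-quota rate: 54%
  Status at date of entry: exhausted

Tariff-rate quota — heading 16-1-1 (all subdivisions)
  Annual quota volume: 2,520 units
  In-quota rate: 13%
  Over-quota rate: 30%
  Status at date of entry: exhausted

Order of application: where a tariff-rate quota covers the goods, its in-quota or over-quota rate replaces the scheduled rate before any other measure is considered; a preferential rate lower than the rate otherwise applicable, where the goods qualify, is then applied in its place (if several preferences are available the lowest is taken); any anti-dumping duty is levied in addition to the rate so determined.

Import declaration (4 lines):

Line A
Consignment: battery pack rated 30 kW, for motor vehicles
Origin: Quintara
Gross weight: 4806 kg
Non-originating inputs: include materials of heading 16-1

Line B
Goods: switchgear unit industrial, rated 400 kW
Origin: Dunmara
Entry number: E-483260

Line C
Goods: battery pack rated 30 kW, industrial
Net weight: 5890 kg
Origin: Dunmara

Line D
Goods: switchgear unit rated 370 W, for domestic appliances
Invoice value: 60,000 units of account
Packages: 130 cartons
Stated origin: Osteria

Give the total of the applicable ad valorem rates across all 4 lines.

130%

Line A: battery pack → 16-1; rated 30 kW → 16-1-3; for motor vehicles → 16-1-3-1. Scheduled 19%. Quintara agreement on 16-1: CTH not met. → 19%.
Line B: switchgear unit → 16-4; rated 400 kW → 16-4-1; industrial → 16-4-1-2. Scheduled 16%. anti-dumping (Dunmara, 16-4): +36%; total 16% + 36% = 52%. → 52%.
Line C: battery pack → 16-1; rated 30 kW → 16-1-3; industrial → 16-1-3-2. Scheduled 5%. No special measure applies. → 5%.
Line D: switchgear unit → 16-4; rated 370 W → 16-4-3; for domestic appliances → 16-4-3-1. Scheduled 3%. quota on 16-4-3 exhausted → over-quota 54%. → 54%.
Sum: 19% + 52% + 5% + 54% = 130%.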